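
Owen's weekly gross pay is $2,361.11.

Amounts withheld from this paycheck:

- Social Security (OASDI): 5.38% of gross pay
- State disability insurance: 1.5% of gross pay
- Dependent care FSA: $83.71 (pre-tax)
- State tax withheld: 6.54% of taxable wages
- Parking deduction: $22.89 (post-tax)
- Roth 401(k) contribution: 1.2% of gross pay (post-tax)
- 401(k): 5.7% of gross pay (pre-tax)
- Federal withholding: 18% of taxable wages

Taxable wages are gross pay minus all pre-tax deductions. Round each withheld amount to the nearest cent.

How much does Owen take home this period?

$1,403.30

401(k): $2,361.11 × 0.057 = $134.58
Dependent care FSA: $83.71
Pre-tax total = $134.58 + $83.71 = $218.29
Taxable wages = $2,361.11 − $218.29 = $2,142.82
State tax withheld: $2,142.82 × 0.0654 = $140.14
Federal withholding: $2,142.82 × 0.18 = $385.71
Social Security (OASDI): $2,361.11 × 0.0538 = $127.03
State disability insurance: $2,361.11 × 0.015 = $35.42
Roth 401(k) contribution: $2,361.11 × 0.012 = $28.33
Parking deduction: $22.89
Total deductions = $134.58 + $83.71 + $140.14 + $385.71 + $127.03 + $35.42 + $28.33 + $22.89 = $957.81
Net pay = $2,361.11 − $957.81 = $1,403.30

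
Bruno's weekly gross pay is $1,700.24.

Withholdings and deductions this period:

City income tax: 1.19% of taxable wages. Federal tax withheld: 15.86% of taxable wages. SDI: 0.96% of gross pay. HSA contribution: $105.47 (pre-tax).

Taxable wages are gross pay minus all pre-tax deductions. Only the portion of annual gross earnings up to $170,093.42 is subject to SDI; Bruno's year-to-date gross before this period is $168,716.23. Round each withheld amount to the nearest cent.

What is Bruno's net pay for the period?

HSA contribution: $105.47
Taxable wages = $1,700.24 − $105.47 = $1,594.77
City income tax: $1,594.77 × 0.0119 = $18.98
Federal tax withheld: $1,594.77 × 0.1586 = $252.93
SDI: only $170,093.42 − $168,716.23 = $1,377.19 of this check is subject → $1,377.19 × 0.0096 = $13.22
Total deductions = $105.47 + $18.98 + $252.93 + $13.22 = $390.60
Net pay = $1,700.24 − $390.60 = $1,309.64

$1,309.64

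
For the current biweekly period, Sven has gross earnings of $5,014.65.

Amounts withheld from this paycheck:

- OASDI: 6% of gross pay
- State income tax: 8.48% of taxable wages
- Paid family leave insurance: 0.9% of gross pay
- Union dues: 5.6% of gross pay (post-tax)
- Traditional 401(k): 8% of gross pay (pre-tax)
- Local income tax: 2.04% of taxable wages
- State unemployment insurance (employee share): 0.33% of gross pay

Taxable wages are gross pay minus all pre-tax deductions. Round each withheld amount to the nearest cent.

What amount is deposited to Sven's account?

Traditional 401(k): $5,014.65 × 0.08 = $401.17
Taxable wages = $5,014.65 − $401.17 = $4,613.48
Local income tax: $4,613.48 × 0.0204 = $94.11
State income tax: $4,613.48 × 0.0848 = $391.22
Paid family leave insurance: $5,014.65 × 0.009 = $45.13
State unemployment insurance (employee share): $5,014.65 × 0.0033 = $16.55
OASDI: $5,014.65 × 0.06 = $300.88
Union dues: $5,014.65 × 0.056 = $280.82
Total deductions = $401.17 + $94.11 + $391.22 + $45.13 + $16.55 + $300.88 + $280.82 = $1,529.88
Net pay = $5,014.65 − $1,529.88 = $3,484.77

$3,484.77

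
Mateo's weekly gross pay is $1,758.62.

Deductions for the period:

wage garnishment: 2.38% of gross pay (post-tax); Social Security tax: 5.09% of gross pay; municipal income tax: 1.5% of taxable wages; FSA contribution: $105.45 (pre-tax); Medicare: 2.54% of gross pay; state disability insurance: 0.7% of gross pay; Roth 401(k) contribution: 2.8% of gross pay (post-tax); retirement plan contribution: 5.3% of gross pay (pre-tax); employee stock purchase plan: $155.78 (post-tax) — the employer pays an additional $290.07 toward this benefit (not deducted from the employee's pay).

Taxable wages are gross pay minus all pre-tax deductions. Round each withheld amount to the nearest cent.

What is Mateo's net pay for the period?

$1,143.19

FSA contribution: $105.45
Retirement plan contribution: $1,758.62 × 0.053 = $93.21
Pre-tax total = $105.45 + $93.21 = $198.66
Taxable wages = $1,758.62 − $198.66 = $1,559.96
Municipal income tax: $1,559.96 × 0.015 = $23.40
Medicare: $1,758.62 × 0.0254 = $44.67
Social Security tax: $1,758.62 × 0.0509 = $89.51
State disability insurance: $1,758.62 × 0.007 = $12.31
Roth 401(k) contribution: $1,758.62 × 0.028 = $49.24
Employee stock purchase plan: $155.78
Wage garnishment: $1,758.62 × 0.0238 = $41.86
(Employer's $290.07 toward employee stock purchase plan is not withheld from the employee.)
Total deductions = $105.45 + $93.21 + $23.40 + $44.67 + $89.51 + $12.31 + $49.24 + $155.78 + $41.86 = $615.43
Net pay = $1,758.62 − $615.43 = $1,143.19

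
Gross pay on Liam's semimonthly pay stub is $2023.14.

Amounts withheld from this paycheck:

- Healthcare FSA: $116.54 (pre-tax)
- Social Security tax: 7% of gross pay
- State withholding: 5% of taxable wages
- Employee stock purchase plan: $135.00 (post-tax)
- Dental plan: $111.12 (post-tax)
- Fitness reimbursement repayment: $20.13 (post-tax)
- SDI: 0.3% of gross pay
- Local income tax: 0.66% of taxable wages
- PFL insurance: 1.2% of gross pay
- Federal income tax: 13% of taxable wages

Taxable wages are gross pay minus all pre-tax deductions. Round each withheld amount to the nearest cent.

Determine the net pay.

$1112.61

Healthcare FSA: $116.54
Taxable wages = $2023.14 − $116.54 = $1906.60
Local income tax: $1906.60 × 0.0066 = $12.58
Federal income tax: $1906.60 × 0.13 = $247.86
State withholding: $1906.60 × 0.05 = $95.33
PFL insurance: $2023.14 × 0.012 = $24.28
Social Security tax: $2023.14 × 0.07 = $141.62
SDI: $2023.14 × 0.003 = $6.07
Fitness reimbursement repayment: $20.13
Dental plan: $111.12
Employee stock purchase plan: $135.00
Total deductions = $116.54 + $12.58 + $247.86 + $95.33 + $24.28 + $141.62 + $6.07 + $20.13 + $111.12 + $135.00 = $910.53
Net pay = $2023.14 − $910.53 = $1112.61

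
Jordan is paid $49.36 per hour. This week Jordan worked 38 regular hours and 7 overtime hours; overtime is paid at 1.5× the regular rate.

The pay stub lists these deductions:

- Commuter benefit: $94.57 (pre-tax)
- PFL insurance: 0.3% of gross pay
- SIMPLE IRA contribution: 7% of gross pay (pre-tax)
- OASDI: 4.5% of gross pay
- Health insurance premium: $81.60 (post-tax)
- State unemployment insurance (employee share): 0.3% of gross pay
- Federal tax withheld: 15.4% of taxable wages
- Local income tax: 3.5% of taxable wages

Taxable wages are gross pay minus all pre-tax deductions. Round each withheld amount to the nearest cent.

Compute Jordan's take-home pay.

Regular pay: 38 × $49.36 = $1875.68
Overtime pay: 7 × $49.36 × 1.5 = $518.28
Gross pay = $1875.68 + $518.28 = $2393.96
Commuter benefit: $94.57
SIMPLE IRA contribution: $2393.96 × 0.07 = $167.58
Pre-tax total = $94.57 + $167.58 = $262.15
Taxable wages = $2393.96 − $262.15 = $2131.81
Federal tax withheld: $2131.81 × 0.154 = $328.30
Local income tax: $2131.81 × 0.035 = $74.61
PFL insurance: $2393.96 × 0.003 = $7.18
State unemployment insurance (employee share): $2393.96 × 0.003 = $7.18
OASDI: $2393.96 × 0.045 = $107.73
Health insurance premium: $81.60
Total deductions = $94.57 + $167.58 + $328.30 + $74.61 + $7.18 + $7.18 + $107.73 + $81.60 = $868.75
Net pay = $2393.96 − $868.75 = $1525.21

$1525.21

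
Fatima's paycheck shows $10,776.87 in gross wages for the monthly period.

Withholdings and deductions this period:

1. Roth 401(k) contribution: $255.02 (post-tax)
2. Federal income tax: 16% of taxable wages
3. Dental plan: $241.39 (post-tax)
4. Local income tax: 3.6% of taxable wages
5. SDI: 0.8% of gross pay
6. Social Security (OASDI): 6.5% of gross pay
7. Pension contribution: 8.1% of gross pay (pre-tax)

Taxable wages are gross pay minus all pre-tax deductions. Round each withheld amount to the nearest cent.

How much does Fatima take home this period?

$6,679.65

Pension contribution: $10,776.87 × 0.081 = $872.93
Taxable wages = $10,776.87 − $872.93 = $9,903.94
Local income tax: $9,903.94 × 0.036 = $356.54
Federal income tax: $9,903.94 × 0.16 = $1,584.63
SDI: $10,776.87 × 0.008 = $86.21
Social Security (OASDI): $10,776.87 × 0.065 = $700.50
Dental plan: $241.39
Roth 401(k) contribution: $255.02
Total deductions = $872.93 + $356.54 + $1,584.63 + $86.21 + $700.50 + $241.39 + $255.02 = $4,097.22
Net pay = $10,776.87 − $4,097.22 = $6,679.65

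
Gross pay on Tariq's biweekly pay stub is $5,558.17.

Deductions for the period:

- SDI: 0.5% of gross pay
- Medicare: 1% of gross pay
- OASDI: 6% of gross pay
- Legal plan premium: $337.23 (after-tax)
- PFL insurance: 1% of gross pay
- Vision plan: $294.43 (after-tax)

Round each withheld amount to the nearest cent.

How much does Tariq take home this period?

$4,454.07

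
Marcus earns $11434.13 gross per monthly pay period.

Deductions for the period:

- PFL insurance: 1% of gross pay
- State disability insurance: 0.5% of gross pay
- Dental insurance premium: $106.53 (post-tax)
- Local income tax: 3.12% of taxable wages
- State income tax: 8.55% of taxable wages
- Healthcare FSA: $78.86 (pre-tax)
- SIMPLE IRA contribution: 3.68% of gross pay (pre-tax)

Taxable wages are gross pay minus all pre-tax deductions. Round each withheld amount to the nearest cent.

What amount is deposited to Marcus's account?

SIMPLE IRA contribution: $11434.13 × 0.0368 = $420.78
Healthcare FSA: $78.86
Pre-tax total = $420.78 + $78.86 = $499.64
Taxable wages = $11434.13 − $499.64 = $10934.49
State income tax: $10934.49 × 0.0855 = $934.90
Local income tax: $10934.49 × 0.0312 = $341.16
State disability insurance: $11434.13 × 0.005 = $57.17
PFL insurance: $11434.13 × 0.01 = $114.34
Dental insurance premium: $106.53
Total deductions = $420.78 + $78.86 + $934.90 + $341.16 + $57.17 + $114.34 + $106.53 = $2053.74
Net pay = $11434.13 − $2053.74 = $9380.39

$9380.39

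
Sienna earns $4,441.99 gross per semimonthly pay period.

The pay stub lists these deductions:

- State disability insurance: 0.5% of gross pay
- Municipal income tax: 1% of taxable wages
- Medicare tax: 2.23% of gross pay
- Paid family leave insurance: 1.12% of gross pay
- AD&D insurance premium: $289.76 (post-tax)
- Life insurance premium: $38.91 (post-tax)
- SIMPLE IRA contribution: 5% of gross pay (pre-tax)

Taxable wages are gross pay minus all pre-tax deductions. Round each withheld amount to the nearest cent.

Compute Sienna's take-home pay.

SIMPLE IRA contribution: $4,441.99 × 0.05 = $222.10
Taxable wages = $4,441.99 − $222.10 = $4,219.89
Municipal income tax: $4,219.89 × 0.01 = $42.20
Paid family leave insurance: $4,441.99 × 0.0112 = $49.75
Medicare tax: $4,441.99 × 0.0223 = $99.06
State disability insurance: $4,441.99 × 0.005 = $22.21
Life insurance premium: $38.91
AD&D insurance premium: $289.76
Total deductions = $222.10 + $42.20 + $49.75 + $99.06 + $22.21 + $38.91 + $289.76 = $763.99
Net pay = $4,441.99 − $763.99 = $3,678.00

$3,678.00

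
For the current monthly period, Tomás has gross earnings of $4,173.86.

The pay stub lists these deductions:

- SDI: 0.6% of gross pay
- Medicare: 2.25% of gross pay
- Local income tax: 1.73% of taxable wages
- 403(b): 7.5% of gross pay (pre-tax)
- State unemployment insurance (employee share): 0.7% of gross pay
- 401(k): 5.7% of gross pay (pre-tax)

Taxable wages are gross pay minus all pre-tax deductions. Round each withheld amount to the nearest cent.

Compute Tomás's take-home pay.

403(b): $4,173.86 × 0.075 = $313.04
401(k): $4,173.86 × 0.057 = $237.91
Pre-tax total = $313.04 + $237.91 = $550.95
Taxable wages = $4,173.86 − $550.95 = $3,622.91
Local income tax: $3,622.91 × 0.0173 = $62.68
Medicare: $4,173.86 × 0.0225 = $93.91
SDI: $4,173.86 × 0.006 = $25.04
State unemployment insurance (employee share): $4,173.86 × 0.007 = $29.22
Total deductions = $313.04 + $237.91 + $62.68 + $93.91 + $25.04 + $29.22 = $761.80
Net pay = $4,173.86 − $761.80 = $3,412.06

$3,412.06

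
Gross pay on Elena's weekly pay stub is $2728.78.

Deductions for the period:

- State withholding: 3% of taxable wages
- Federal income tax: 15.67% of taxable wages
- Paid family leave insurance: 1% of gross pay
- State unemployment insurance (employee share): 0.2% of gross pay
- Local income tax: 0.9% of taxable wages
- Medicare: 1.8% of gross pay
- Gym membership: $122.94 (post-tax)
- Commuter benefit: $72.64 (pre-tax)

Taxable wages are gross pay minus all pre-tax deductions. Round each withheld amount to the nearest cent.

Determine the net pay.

Commuter benefit: $72.64
Taxable wages = $2728.78 − $72.64 = $2656.14
Federal income tax: $2656.14 × 0.1567 = $416.22
State withholding: $2656.14 × 0.03 = $79.68
Local income tax: $2656.14 × 0.009 = $23.91
Medicare: $2728.78 × 0.018 = $49.12
Paid family leave insurance: $2728.78 × 0.01 = $27.29
State unemployment insurance (employee share): $2728.78 × 0.002 = $5.46
Gym membership: $122.94
Total deductions = $72.64 + $416.22 + $79.68 + $23.91 + $49.12 + $27.29 + $5.46 + $122.94 = $797.26
Net pay = $2728.78 − $797.26 = $1931.52

$1931.52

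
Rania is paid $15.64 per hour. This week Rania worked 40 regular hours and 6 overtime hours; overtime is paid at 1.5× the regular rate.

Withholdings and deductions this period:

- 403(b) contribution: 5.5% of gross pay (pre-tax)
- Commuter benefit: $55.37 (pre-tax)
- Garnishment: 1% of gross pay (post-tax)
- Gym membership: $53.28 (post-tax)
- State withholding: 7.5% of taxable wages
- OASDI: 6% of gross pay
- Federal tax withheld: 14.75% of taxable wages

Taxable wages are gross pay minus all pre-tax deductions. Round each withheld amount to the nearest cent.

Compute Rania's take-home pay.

$413.11

Regular pay: 40 × $15.64 = $625.60
Overtime pay: 6 × $15.64 × 1.5 = $140.76
Gross pay = $625.60 + $140.76 = $766.36
403(b) contribution: $766.36 × 0.055 = $42.15
Commuter benefit: $55.37
Pre-tax total = $42.15 + $55.37 = $97.52
Taxable wages = $766.36 − $97.52 = $668.84
State withholding: $668.84 × 0.075 = $50.16
Federal tax withheld: $668.84 × 0.1475 = $98.65
OASDI: $766.36 × 0.06 = $45.98
Gym membership: $53.28
Garnishment: $766.36 × 0.01 = $7.66
Total deductions = $42.15 + $55.37 + $50.16 + $98.65 + $45.98 + $53.28 + $7.66 = $353.25
Net pay = $766.36 − $353.25 = $413.11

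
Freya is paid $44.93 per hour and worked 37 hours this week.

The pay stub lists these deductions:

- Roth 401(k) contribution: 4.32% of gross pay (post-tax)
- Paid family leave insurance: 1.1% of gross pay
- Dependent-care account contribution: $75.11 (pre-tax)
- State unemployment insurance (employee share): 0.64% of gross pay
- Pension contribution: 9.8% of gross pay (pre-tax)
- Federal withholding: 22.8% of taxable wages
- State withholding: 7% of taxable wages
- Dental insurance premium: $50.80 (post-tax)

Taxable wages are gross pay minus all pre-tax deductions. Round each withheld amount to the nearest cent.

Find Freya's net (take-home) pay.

$848.36

Gross pay: 37 × $44.93 = $1662.41
Pension contribution: $1662.41 × 0.098 = $162.92
Dependent-care account contribution: $75.11
Pre-tax total = $162.92 + $75.11 = $238.03
Taxable wages = $1662.41 − $238.03 = $1424.38
Federal withholding: $1424.38 × 0.228 = $324.76
State withholding: $1424.38 × 0.07 = $99.71
Paid family leave insurance: $1662.41 × 0.011 = $18.29
State unemployment insurance (employee share): $1662.41 × 0.0064 = $10.64
Roth 401(k) contribution: $1662.41 × 0.0432 = $71.82
Dental insurance premium: $50.80
Total deductions = $162.92 + $75.11 + $324.76 + $99.71 + $18.29 + $10.64 + $71.82 + $50.80 = $814.05
Net pay = $1662.41 − $814.05 = $848.36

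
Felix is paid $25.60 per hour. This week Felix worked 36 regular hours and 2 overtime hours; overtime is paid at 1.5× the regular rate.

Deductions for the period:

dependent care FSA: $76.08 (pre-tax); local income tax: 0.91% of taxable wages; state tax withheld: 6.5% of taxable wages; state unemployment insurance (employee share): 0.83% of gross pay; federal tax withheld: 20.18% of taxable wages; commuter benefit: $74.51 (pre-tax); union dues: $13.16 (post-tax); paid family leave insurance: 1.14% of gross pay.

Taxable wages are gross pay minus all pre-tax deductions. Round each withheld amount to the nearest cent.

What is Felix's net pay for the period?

Regular pay: 36 × $25.60 = $921.60
Overtime pay: 2 × $25.60 × 1.5 = $76.80
Gross pay = $921.60 + $76.80 = $998.40
Commuter benefit: $74.51
Dependent care FSA: $76.08
Pre-tax total = $74.51 + $76.08 = $150.59
Taxable wages = $998.40 − $150.59 = $847.81
Federal tax withheld: $847.81 × 0.2018 = $171.09
State tax withheld: $847.81 × 0.065 = $55.11
Local income tax: $847.81 × 0.0091 = $7.72
Paid family leave insurance: $998.40 × 0.0114 = $11.38
State unemployment insurance (employee share): $998.40 × 0.0083 = $8.29
Union dues: $13.16
Total deductions = $74.51 + $76.08 + $171.09 + $55.11 + $7.72 + $11.38 + $8.29 + $13.16 = $417.34
Net pay = $998.40 − $417.34 = $581.06

$581.06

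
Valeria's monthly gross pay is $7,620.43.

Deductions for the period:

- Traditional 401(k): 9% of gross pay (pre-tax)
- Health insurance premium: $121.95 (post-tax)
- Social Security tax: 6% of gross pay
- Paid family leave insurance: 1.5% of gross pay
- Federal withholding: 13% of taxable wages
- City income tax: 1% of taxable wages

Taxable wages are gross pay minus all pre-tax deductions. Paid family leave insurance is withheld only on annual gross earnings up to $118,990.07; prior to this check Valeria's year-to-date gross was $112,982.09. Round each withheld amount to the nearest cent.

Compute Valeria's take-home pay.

$5,294.44

Traditional 401(k): $7,620.43 × 0.09 = $685.84
Taxable wages = $7,620.43 − $685.84 = $6,934.59
City income tax: $6,934.59 × 0.01 = $69.35
Federal withholding: $6,934.59 × 0.13 = $901.50
Social Security tax: $7,620.43 × 0.06 = $457.23
Paid family leave insurance: only $118,990.07 − $112,982.09 = $6,007.98 of this check is subject → $6,007.98 × 0.015 = $90.12
Health insurance premium: $121.95
Total deductions = $685.84 + $69.35 + $901.50 + $457.23 + $90.12 + $121.95 = $2,325.99
Net pay = $7,620.43 − $2,325.99 = $5,294.44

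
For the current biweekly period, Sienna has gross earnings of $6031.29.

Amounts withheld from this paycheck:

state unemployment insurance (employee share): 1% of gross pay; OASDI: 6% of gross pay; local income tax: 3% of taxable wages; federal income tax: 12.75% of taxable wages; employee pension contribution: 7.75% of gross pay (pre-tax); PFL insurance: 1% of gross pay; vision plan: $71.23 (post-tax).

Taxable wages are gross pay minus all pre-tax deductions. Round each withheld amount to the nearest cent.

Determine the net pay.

Employee pension contribution: $6031.29 × 0.0775 = $467.42
Taxable wages = $6031.29 − $467.42 = $5563.87
Federal income tax: $5563.87 × 0.1275 = $709.39
Local income tax: $5563.87 × 0.03 = $166.92
PFL insurance: $6031.29 × 0.01 = $60.31
OASDI: $6031.29 × 0.06 = $361.88
State unemployment insurance (employee share): $6031.29 × 0.01 = $60.31
Vision plan: $71.23
Total deductions = $467.42 + $709.39 + $166.92 + $60.31 + $361.88 + $60.31 + $71.23 = $1897.46
Net pay = $6031.29 − $1897.46 = $4133.83

$4133.83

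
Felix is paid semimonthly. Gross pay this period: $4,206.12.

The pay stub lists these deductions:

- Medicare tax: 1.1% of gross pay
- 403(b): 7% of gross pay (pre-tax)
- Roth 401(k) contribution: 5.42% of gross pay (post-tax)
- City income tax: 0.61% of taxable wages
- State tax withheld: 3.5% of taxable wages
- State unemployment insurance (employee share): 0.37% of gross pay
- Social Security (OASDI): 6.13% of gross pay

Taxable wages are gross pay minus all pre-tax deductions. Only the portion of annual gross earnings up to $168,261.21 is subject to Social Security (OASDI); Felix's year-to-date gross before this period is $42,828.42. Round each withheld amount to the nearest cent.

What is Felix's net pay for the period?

403(b): $4,206.12 × 0.07 = $294.43
Taxable wages = $4,206.12 − $294.43 = $3,911.69
State tax withheld: $3,911.69 × 0.035 = $136.91
City income tax: $3,911.69 × 0.0061 = $23.86
Social Security (OASDI): cap not yet reached, full $4,206.12 is subject → $4,206.12 × 0.0613 = $257.84
Medicare tax: $4,206.12 × 0.011 = $46.27
State unemployment insurance (employee share): $4,206.12 × 0.0037 = $15.56
Roth 401(k) contribution: $4,206.12 × 0.0542 = $227.97
Total deductions = $294.43 + $136.91 + $23.86 + $257.84 + $46.27 + $15.56 + $227.97 = $1,002.84
Net pay = $4,206.12 − $1,002.84 = $3,203.28

$3,203.28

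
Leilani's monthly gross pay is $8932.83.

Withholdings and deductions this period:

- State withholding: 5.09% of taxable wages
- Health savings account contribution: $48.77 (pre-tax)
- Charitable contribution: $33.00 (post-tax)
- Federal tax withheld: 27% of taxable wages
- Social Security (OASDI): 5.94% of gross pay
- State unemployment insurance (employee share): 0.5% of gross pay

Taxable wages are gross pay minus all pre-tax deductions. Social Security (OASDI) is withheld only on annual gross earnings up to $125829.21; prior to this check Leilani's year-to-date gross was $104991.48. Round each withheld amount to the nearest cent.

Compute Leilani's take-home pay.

$5424.89

Health savings account contribution: $48.77
Taxable wages = $8932.83 − $48.77 = $8884.06
State withholding: $8884.06 × 0.0509 = $452.20
Federal tax withheld: $8884.06 × 0.27 = $2398.70
State unemployment insurance (employee share): $8932.83 × 0.005 = $44.66
Social Security (OASDI): cap not yet reached, full $8932.83 is subject → $8932.83 × 0.0594 = $530.61
Charitable contribution: $33.00
Total deductions = $48.77 + $452.20 + $2398.70 + $44.66 + $530.61 + $33.00 = $3507.94
Net pay = $8932.83 − $3507.94 = $5424.89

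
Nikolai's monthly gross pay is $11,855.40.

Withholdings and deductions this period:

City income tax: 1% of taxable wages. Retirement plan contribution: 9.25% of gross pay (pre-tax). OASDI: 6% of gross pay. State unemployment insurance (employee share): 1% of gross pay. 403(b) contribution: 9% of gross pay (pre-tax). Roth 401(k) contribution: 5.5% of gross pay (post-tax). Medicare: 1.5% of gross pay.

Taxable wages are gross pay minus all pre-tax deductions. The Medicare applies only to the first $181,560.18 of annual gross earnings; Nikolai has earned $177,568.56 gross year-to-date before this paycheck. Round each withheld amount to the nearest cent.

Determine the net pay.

$8,053.08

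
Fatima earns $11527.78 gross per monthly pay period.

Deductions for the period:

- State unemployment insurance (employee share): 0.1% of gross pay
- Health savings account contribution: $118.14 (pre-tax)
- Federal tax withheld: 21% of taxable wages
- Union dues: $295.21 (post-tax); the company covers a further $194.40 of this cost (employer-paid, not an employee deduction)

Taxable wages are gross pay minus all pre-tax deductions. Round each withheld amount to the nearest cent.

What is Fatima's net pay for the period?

$8706.88

Health savings account contribution: $118.14
Taxable wages = $11527.78 − $118.14 = $11409.64
Federal tax withheld: $11409.64 × 0.21 = $2396.02
State unemployment insurance (employee share): $11527.78 × 0.001 = $11.53
Union dues: $295.21
(Employer's $194.40 toward union dues is not withheld from the employee.)
Total deductions = $118.14 + $2396.02 + $11.53 + $295.21 = $2820.90
Net pay = $11527.78 − $2820.90 = $8706.88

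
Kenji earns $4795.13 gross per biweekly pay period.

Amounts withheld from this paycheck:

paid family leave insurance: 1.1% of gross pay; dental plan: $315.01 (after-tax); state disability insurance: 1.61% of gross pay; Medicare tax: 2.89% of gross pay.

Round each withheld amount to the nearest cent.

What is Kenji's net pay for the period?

$4211.59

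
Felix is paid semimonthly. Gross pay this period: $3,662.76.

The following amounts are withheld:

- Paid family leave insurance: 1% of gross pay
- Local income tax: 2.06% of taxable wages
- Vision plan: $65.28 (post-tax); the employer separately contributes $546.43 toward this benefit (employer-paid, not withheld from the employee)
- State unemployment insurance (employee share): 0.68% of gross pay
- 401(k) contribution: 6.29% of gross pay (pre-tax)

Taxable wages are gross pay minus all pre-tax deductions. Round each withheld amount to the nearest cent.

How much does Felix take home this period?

$3,234.84

401(k) contribution: $3,662.76 × 0.0629 = $230.39
Taxable wages = $3,662.76 − $230.39 = $3,432.37
Local income tax: $3,432.37 × 0.0206 = $70.71
State unemployment insurance (employee share): $3,662.76 × 0.0068 = $24.91
Paid family leave insurance: $3,662.76 × 0.01 = $36.63
Vision plan: $65.28
(Employer's $546.43 toward vision plan is not withheld from the employee.)
Total deductions = $230.39 + $70.71 + $24.91 + $36.63 + $65.28 = $427.92
Net pay = $3,662.76 − $427.92 = $3,234.84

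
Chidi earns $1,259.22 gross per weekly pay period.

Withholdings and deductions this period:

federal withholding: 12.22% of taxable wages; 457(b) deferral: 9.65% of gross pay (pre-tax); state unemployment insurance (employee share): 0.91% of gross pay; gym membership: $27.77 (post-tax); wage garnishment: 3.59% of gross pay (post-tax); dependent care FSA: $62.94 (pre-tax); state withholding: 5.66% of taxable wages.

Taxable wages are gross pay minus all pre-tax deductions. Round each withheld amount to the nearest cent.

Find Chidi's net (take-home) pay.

457(b) deferral: $1,259.22 × 0.0965 = $121.51
Dependent care FSA: $62.94
Pre-tax total = $121.51 + $62.94 = $184.45
Taxable wages = $1,259.22 − $184.45 = $1,074.77
State withholding: $1,074.77 × 0.0566 = $60.83
Federal withholding: $1,074.77 × 0.1222 = $131.34
State unemployment insurance (employee share): $1,259.22 × 0.0091 = $11.46
Gym membership: $27.77
Wage garnishment: $1,259.22 × 0.0359 = $45.21
Total deductions = $121.51 + $62.94 + $60.83 + $131.34 + $11.46 + $27.77 + $45.21 = $461.06
Net pay = $1,259.22 − $461.06 = $798.16

$798.16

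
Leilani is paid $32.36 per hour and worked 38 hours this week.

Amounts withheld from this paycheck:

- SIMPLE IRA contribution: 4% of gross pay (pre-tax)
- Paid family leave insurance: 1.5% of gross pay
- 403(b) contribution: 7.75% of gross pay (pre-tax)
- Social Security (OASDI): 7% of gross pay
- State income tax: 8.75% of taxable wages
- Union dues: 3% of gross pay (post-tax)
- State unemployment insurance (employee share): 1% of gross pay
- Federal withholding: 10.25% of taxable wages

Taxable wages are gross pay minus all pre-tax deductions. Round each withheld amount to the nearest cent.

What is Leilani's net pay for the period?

$725.29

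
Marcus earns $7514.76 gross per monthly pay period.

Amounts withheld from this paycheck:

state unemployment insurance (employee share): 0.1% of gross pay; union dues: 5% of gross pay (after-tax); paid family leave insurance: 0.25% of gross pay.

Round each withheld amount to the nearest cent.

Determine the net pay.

$7112.72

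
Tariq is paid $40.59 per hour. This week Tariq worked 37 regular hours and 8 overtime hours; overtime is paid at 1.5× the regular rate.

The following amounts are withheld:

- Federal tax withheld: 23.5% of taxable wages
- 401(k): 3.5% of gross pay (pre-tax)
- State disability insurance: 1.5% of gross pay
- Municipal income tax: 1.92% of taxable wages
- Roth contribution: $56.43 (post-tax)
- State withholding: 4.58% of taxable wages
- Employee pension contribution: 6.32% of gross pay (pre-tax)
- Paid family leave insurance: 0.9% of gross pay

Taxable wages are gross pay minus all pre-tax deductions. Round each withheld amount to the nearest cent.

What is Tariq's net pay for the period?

$1,151.35

Regular pay: 37 × $40.59 = $1,501.83
Overtime pay: 8 × $40.59 × 1.5 = $487.08
Gross pay = $1,501.83 + $487.08 = $1,988.91
Employee pension contribution: $1,988.91 × 0.0632 = $125.70
401(k): $1,988.91 × 0.035 = $69.61
Pre-tax total = $125.70 + $69.61 = $195.31
Taxable wages = $1,988.91 − $195.31 = $1,793.60
Municipal income tax: $1,793.60 × 0.0192 = $34.44
Federal tax withheld: $1,793.60 × 0.235 = $421.50
State withholding: $1,793.60 × 0.0458 = $82.15
State disability insurance: $1,988.91 × 0.015 = $29.83
Paid family leave insurance: $1,988.91 × 0.009 = $17.90
Roth contribution: $56.43
Total deductions = $125.70 + $69.61 + $34.44 + $421.50 + $82.15 + $29.83 + $17.90 + $56.43 = $837.56
Net pay = $1,988.91 − $837.56 = $1,151.35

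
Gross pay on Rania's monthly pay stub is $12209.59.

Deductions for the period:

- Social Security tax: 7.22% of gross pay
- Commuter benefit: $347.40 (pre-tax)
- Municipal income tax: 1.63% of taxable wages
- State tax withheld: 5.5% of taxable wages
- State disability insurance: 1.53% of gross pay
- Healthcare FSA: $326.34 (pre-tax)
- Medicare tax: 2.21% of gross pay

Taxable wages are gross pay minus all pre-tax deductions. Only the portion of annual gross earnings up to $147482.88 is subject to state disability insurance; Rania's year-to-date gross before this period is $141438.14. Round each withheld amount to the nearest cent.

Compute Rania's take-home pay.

$9469.51

Commuter benefit: $347.40
Healthcare FSA: $326.34
Pre-tax total = $347.40 + $326.34 = $673.74
Taxable wages = $12209.59 − $673.74 = $11535.85
Municipal income tax: $11535.85 × 0.0163 = $188.03
State tax withheld: $11535.85 × 0.055 = $634.47
Social Security tax: $12209.59 × 0.0722 = $881.53
Medicare tax: $12209.59 × 0.0221 = $269.83
State disability insurance: only $147482.88 − $141438.14 = $6044.74 of this check is subject → $6044.74 × 0.0153 = $92.48
Total deductions = $347.40 + $326.34 + $188.03 + $634.47 + $881.53 + $269.83 + $92.48 = $2740.08
Net pay = $12209.59 − $2740.08 = $9469.51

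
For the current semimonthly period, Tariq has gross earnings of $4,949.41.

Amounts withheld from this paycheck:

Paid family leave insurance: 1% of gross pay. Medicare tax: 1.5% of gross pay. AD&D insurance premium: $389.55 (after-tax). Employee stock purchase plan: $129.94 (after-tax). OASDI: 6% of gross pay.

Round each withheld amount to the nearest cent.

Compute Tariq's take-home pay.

$4,009.23

Medicare tax: $4,949.41 × 0.015 = $74.24
Paid family leave insurance: $4,949.41 × 0.01 = $49.49
OASDI: $4,949.41 × 0.06 = $296.96
AD&D insurance premium: $389.55
Employee stock purchase plan: $129.94
Total deductions = $74.24 + $49.49 + $296.96 + $389.55 + $129.94 = $940.18
Net pay = $4,949.41 − $940.18 = $4,009.23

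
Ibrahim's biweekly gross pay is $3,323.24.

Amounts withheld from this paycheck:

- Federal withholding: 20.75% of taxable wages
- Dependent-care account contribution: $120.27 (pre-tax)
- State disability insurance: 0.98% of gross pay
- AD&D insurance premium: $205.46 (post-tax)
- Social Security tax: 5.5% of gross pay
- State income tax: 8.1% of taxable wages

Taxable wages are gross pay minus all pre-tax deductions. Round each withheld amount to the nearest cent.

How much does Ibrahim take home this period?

$1,858.10

Dependent-care account contribution: $120.27
Taxable wages = $3,323.24 − $120.27 = $3,202.97
State income tax: $3,202.97 × 0.081 = $259.44
Federal withholding: $3,202.97 × 0.2075 = $664.62
Social Security tax: $3,323.24 × 0.055 = $182.78
State disability insurance: $3,323.24 × 0.0098 = $32.57
AD&D insurance premium: $205.46
Total deductions = $120.27 + $259.44 + $664.62 + $182.78 + $32.57 + $205.46 = $1,465.14
Net pay = $3,323.24 − $1,465.14 = $1,858.10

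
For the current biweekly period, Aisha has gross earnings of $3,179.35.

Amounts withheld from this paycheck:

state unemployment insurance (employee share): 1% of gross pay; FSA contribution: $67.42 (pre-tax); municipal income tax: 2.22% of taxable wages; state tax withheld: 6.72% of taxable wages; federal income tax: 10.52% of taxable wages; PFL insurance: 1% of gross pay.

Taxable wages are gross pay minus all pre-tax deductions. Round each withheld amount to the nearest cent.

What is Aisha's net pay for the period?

$2,442.77

FSA contribution: $67.42
Taxable wages = $3,179.35 − $67.42 = $3,111.93
State tax withheld: $3,111.93 × 0.0672 = $209.12
Municipal income tax: $3,111.93 × 0.0222 = $69.08
Federal income tax: $3,111.93 × 0.1052 = $327.38
PFL insurance: $3,179.35 × 0.01 = $31.79
State unemployment insurance (employee share): $3,179.35 × 0.01 = $31.79
Total deductions = $67.42 + $209.12 + $69.08 + $327.38 + $31.79 + $31.79 = $736.58
Net pay = $3,179.35 − $736.58 = $2,442.77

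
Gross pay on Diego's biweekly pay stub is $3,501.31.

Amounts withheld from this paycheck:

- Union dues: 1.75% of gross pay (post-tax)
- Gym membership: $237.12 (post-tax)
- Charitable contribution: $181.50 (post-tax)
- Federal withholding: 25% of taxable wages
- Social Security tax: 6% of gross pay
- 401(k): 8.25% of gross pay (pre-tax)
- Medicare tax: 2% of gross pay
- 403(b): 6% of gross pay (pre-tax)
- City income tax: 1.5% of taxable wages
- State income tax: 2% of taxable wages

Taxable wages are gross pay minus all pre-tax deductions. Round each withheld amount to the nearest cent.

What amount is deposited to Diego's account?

$1,386.69

403(b): $3,501.31 × 0.06 = $210.08
401(k): $3,501.31 × 0.0825 = $288.86
Pre-tax total = $210.08 + $288.86 = $498.94
Taxable wages = $3,501.31 − $498.94 = $3,002.37
State income tax: $3,002.37 × 0.02 = $60.05
Federal withholding: $3,002.37 × 0.25 = $750.59
City income tax: $3,002.37 × 0.015 = $45.04
Medicare tax: $3,501.31 × 0.02 = $70.03
Social Security tax: $3,501.31 × 0.06 = $210.08
Gym membership: $237.12
Union dues: $3,501.31 × 0.0175 = $61.27
Charitable contribution: $181.50
Total deductions = $210.08 + $288.86 + $60.05 + $750.59 + $45.04 + $70.03 + $210.08 + $237.12 + $61.27 + $181.50 = $2,114.62
Net pay = $3,501.31 − $2,114.62 = $1,386.69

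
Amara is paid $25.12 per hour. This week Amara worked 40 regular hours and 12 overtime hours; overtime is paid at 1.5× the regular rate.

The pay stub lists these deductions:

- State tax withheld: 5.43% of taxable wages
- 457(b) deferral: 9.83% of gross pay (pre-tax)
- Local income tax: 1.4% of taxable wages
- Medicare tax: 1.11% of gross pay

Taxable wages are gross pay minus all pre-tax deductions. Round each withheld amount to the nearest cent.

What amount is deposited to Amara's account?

$1,207.84

Regular pay: 40 × $25.12 = $1,004.80
Overtime pay: 12 × $25.12 × 1.5 = $452.16
Gross pay = $1,004.80 + $452.16 = $1,456.96
457(b) deferral: $1,456.96 × 0.0983 = $143.22
Taxable wages = $1,456.96 − $143.22 = $1,313.74
Local income tax: $1,313.74 × 0.014 = $18.39
State tax withheld: $1,313.74 × 0.0543 = $71.34
Medicare tax: $1,456.96 × 0.0111 = $16.17
Total deductions = $143.22 + $18.39 + $71.34 + $16.17 = $249.12
Net pay = $1,456.96 − $249.12 = $1,207.84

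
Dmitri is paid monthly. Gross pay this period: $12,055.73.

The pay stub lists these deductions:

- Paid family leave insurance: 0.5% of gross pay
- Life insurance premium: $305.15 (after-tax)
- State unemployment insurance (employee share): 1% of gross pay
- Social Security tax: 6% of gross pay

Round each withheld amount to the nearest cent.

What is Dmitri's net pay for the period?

Paid family leave insurance: $12,055.73 × 0.005 = $60.28
State unemployment insurance (employee share): $12,055.73 × 0.01 = $120.56
Social Security tax: $12,055.73 × 0.06 = $723.34
Life insurance premium: $305.15
Total deductions = $60.28 + $120.56 + $723.34 + $305.15 = $1,209.33
Net pay = $12,055.73 − $1,209.33 = $10,846.40

$10,846.40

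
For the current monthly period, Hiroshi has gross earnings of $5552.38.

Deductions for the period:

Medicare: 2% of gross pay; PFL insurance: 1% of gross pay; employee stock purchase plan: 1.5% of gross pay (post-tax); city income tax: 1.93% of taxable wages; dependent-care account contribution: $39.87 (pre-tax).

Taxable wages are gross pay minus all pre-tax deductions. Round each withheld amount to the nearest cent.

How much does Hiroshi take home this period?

$5156.26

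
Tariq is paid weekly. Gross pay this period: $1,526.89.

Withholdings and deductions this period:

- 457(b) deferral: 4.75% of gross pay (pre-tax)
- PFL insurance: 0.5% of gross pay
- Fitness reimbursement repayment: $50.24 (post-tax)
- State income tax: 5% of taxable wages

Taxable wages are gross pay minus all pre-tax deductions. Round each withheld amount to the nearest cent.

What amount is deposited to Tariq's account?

$1,323.77

457(b) deferral: $1,526.89 × 0.0475 = $72.53
Taxable wages = $1,526.89 − $72.53 = $1,454.36
State income tax: $1,454.36 × 0.05 = $72.72
PFL insurance: $1,526.89 × 0.005 = $7.63
Fitness reimbursement repayment: $50.24
Total deductions = $72.53 + $72.72 + $7.63 + $50.24 = $203.12
Net pay = $1,526.89 − $203.12 = $1,323.77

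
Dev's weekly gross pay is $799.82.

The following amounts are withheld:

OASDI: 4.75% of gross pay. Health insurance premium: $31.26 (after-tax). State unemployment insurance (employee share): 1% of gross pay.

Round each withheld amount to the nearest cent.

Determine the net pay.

$722.57

OASDI: $799.82 × 0.0475 = $37.99
State unemployment insurance (employee share): $799.82 × 0.01 = $8.00
Health insurance premium: $31.26
Total deductions = $37.99 + $8.00 + $31.26 = $77.25
Net pay = $799.82 − $77.25 = $722.57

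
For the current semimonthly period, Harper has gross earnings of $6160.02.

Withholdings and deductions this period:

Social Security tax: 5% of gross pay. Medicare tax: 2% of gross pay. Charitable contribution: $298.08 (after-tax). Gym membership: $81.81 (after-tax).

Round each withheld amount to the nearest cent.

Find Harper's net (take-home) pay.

Medicare tax: $6160.02 × 0.02 = $123.20
Social Security tax: $6160.02 × 0.05 = $308.00
Charitable contribution: $298.08
Gym membership: $81.81
Total deductions = $123.20 + $308.00 + $298.08 + $81.81 = $811.09
Net pay = $6160.02 − $811.09 = $5348.93

$5348.93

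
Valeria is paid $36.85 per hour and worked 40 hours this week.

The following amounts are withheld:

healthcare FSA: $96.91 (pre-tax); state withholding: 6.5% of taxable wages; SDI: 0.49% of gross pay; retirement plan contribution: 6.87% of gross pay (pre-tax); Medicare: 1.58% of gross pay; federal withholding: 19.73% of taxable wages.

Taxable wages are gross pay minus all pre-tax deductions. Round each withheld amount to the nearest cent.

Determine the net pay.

Gross pay: 40 × $36.85 = $1474.00
Healthcare FSA: $96.91
Retirement plan contribution: $1474.00 × 0.0687 = $101.26
Pre-tax total = $96.91 + $101.26 = $198.17
Taxable wages = $1474.00 − $198.17 = $1275.83
State withholding: $1275.83 × 0.065 = $82.93
Federal withholding: $1275.83 × 0.1973 = $251.72
Medicare: $1474.00 × 0.0158 = $23.29
SDI: $1474.00 × 0.0049 = $7.22
Total deductions = $96.91 + $101.26 + $82.93 + $251.72 + $23.29 + $7.22 = $563.33
Net pay = $1474.00 − $563.33 = $910.67

$910.67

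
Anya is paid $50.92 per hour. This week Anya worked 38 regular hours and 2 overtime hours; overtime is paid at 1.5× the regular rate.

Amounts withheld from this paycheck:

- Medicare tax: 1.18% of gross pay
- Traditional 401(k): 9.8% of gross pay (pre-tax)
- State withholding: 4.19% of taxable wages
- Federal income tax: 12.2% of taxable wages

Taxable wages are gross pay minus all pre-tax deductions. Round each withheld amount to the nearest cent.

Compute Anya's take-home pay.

Regular pay: 38 × $50.92 = $1,934.96
Overtime pay: 2 × $50.92 × 1.5 = $152.76
Gross pay = $1,934.96 + $152.76 = $2,087.72
Traditional 401(k): $2,087.72 × 0.098 = $204.60
Taxable wages = $2,087.72 − $204.60 = $1,883.12
Federal income tax: $1,883.12 × 0.122 = $229.74
State withholding: $1,883.12 × 0.0419 = $78.90
Medicare tax: $2,087.72 × 0.0118 = $24.64
Total deductions = $204.60 + $229.74 + $78.90 + $24.64 = $537.88
Net pay = $2,087.72 − $537.88 = $1,549.84

$1,549.84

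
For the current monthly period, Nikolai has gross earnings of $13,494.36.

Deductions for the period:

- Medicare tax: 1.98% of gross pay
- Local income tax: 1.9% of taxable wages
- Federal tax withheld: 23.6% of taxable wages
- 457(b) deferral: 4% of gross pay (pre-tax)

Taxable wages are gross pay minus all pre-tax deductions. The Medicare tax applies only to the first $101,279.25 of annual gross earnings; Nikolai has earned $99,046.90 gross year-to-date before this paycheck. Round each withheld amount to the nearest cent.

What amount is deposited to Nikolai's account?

$9,606.97

457(b) deferral: $13,494.36 × 0.04 = $539.77
Taxable wages = $13,494.36 − $539.77 = $12,954.59
Local income tax: $12,954.59 × 0.019 = $246.14
Federal tax withheld: $12,954.59 × 0.236 = $3,057.28
Medicare tax: only $101,279.25 − $99,046.90 = $2,232.35 of this check is subject → $2,232.35 × 0.0198 = $44.20
Total deductions = $539.77 + $246.14 + $3,057.28 + $44.20 = $3,887.39
Net pay = $13,494.36 − $3,887.39 = $9,606.97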